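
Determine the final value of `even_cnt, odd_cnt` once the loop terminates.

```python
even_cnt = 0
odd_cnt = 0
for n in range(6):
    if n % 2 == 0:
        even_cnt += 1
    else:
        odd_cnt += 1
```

Let's trace through this code step by step.

Initialize: even_cnt = 0
Initialize: odd_cnt = 0
Entering loop: for n in range(6):
After iteration 1: n = 0, even_cnt = 1, odd_cnt = 0
After iteration 2: n = 1, even_cnt = 1, odd_cnt = 1
After iteration 3: n = 2, even_cnt = 2, odd_cnt = 1
After iteration 4: n = 3, even_cnt = 2, odd_cnt = 2
After iteration 5: n = 4, even_cnt = 3, odd_cnt = 2
After iteration 6: n = 5, even_cnt = 3, odd_cnt = 3
Loop ends.

Final answer: 3, 3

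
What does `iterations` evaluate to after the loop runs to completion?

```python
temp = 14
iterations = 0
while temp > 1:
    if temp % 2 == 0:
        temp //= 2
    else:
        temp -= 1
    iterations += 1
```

Let's trace through this code step by step.

Initialize: temp = 14
Initialize: iterations = 0
Entering loop: while temp > 1:
After iteration 1: temp = 7, iterations = 1
After iteration 2: temp = 6, iterations = 2
After iteration 3: temp = 3, iterations = 3
After iteration 4: temp = 2, iterations = 4
After iteration 5: temp = 1, iterations = 5
Loop ends.

Final answer: 5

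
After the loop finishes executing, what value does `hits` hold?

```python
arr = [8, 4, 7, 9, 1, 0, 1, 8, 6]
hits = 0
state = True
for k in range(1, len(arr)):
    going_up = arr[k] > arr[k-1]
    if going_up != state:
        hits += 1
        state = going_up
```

Let's trace through this code step by step.

Initialize: arr = [8, 4, 7, 9, 1, 0, 1, 8, 6]
Initialize: hits = 0
Initialize: state = True
Entering loop: for k in range(1, len(arr)):
After iteration 1: k = 1, hits = 1, state = False, going_up = False
After iteration 2: k = 2, hits = 2, state = True, going_up = True
After iteration 3: k = 3, hits = 2, state = True, going_up = True
After iteration 4: k = 4, hits = 3, state = False, going_up = False
After iteration 5: k = 5, hits = 3, state = False, going_up = False
After iteration 6: k = 6, hits = 4, state = True, going_up = True
After iteration 7: k = 7, hits = 4, state = True, going_up = True
After iteration 8: k = 8, hits = 5, state = False, going_up = False
Loop ends.

Final answer: 5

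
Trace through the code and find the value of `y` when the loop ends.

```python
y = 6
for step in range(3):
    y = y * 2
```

Let's trace through this code step by step.

Initialize: y = 6
Entering loop: for step in range(3):
After iteration 1: step = 0, y = 12
After iteration 2: step = 1, y = 24
After iteration 3: step = 2, y = 48
Loop ends.

Final answer: 48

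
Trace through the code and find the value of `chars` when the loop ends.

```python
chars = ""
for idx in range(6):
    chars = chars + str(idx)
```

Let's trace through this code step by step.

Initialize: chars = ''
Entering loop: for idx in range(6):
After iteration 1: idx = 0, chars = '0'
After iteration 2: idx = 1, chars = '01'
After iteration 3: idx = 2, chars = '012'
After iteration 4: idx = 3, chars = '0123'
After iteration 5: idx = 4, chars = '01234'
After iteration 6: idx = 5, chars = '012345'
Loop ends.

Final answer: '012345'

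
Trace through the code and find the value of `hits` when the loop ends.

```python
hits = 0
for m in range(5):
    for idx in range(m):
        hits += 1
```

Let's trace through this code step by step.

Initialize: hits = 0
Entering loop: for m in range(5):
After iteration 1: m = 0, hits = 0
After iteration 2: m = 1, hits = 1, idx = 0
After iteration 3: m = 2, hits = 3, idx = 1
After iteration 4: m = 3, hits = 6, idx = 2
After iteration 5: m = 4, hits = 10, idx = 3
Loop ends.

Final answer: 10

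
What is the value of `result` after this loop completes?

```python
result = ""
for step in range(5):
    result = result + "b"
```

Let's trace through this code step by step.

Initialize: result = ''
Entering loop: for step in range(5):
After iteration 1: step = 0, result = 'b'
After iteration 2: step = 1, result = 'bb'
After iteration 3: step = 2, result = 'bbb'
After iteration 4: step = 3, result = 'bbbb'
After iteration 5: step = 4, result = 'bbbbb'
Loop ends.

Final answer: 'bbbbb'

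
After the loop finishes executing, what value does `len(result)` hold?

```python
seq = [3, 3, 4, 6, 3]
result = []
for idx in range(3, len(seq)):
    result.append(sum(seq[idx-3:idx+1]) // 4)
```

Let's trace through this code step by step.

Initialize: seq = [3, 3, 4, 6, 3]
Initialize: result = []
Entering loop: for idx in range(3, len(seq)):
After iteration 1: idx = 3, result = [4]
After iteration 2: idx = 4, result = [4, 4]
Loop ends.
len(result) = 2

Final answer: 2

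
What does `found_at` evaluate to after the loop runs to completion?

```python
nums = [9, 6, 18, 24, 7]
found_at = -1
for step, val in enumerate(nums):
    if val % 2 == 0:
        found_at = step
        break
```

Let's trace through this code step by step.

Initialize: nums = [9, 6, 18, 24, 7]
Initialize: found_at = -1
Entering loop: for step, val in enumerate(nums):
After iteration 1: step = 0, val = 9, found_at = -1
After iteration 2: step = 1, val = 6, found_at = 1
Loop ends.

Final answer: 1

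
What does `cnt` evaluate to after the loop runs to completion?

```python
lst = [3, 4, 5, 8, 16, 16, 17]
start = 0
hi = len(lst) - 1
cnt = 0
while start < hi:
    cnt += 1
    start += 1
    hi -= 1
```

Let's trace through this code step by step.

Initialize: lst = [3, 4, 5, 8, 16, 16, 17]
Initialize: start = 0
Initialize: hi = 6
Initialize: cnt = 0
Entering loop: while start < hi:
After iteration 1: start = 1, hi = 5, cnt = 1
After iteration 2: start = 2, hi = 4, cnt = 2
After iteration 3: start = 3, hi = 3, cnt = 3
Loop ends.

Final answer: 3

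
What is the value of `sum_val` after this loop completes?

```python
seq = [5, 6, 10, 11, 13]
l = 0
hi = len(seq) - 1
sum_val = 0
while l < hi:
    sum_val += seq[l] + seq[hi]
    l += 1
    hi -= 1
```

Let's trace through this code step by step.

Initialize: seq = [5, 6, 10, 11, 13]
Initialize: l = 0
Initialize: hi = 4
Initialize: sum_val = 0
Entering loop: while l < hi:
After iteration 1: l = 1, hi = 3, sum_val = 18
After iteration 2: l = 2, hi = 2, sum_val = 35
Loop ends.

Final answer: 35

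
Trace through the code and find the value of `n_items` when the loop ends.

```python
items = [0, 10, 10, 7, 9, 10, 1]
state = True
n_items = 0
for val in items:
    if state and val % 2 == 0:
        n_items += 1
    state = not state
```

Let's trace through this code step by step.

Initialize: items = [0, 10, 10, 7, 9, 10, 1]
Initialize: state = True
Initialize: n_items = 0
Entering loop: for val in items:
After iteration 1: val = 0, state = False, n_items = 1
After iteration 2: val = 10, state = True, n_items = 1
After iteration 3: val = 10, state = False, n_items = 2
After iteration 4: val = 7, state = True, n_items = 2
After iteration 5: val = 9, state = False, n_items = 2
After iteration 6: val = 10, state = True, n_items = 2
After iteration 7: val = 1, state = False, n_items = 2
Loop ends.

Final answer: 2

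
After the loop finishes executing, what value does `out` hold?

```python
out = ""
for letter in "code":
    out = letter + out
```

Let's trace through this code step by step.

Initialize: out = ''
Entering loop: for letter in "code":
After iteration 1: letter = 'c', out = 'c'
After iteration 2: letter = 'o', out = 'oc'
After iteration 3: letter = 'd', out = 'doc'
After iteration 4: letter = 'e', out = 'edoc'
Loop ends.

Final answer: 'edoc'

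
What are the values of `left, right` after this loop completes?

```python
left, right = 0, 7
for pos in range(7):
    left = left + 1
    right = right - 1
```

Let's trace through this code step by step.

Initialize: left = 0
Initialize: right = 7
Entering loop: for pos in range(7):
After iteration 1: pos = 0, left = 1, right = 6
After iteration 2: pos = 1, left = 2, right = 5
After iteration 3: pos = 2, left = 3, right = 4
After iteration 4: pos = 3, left = 4, right = 3
After iteration 5: pos = 4, left = 5, right = 2
After iteration 6: pos = 5, left = 6, right = 1
After iteration 7: pos = 6, left = 7, right = 0
Loop ends.

Final answer: 7, 0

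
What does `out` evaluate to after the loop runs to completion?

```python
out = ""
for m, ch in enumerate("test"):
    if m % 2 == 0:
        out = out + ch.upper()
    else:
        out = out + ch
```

Let's trace through this code step by step.

Initialize: out = ''
Entering loop: for m, ch in enumerate("test"):
After iteration 1: m = 0, ch = 't', out = 'T'
After iteration 2: m = 1, ch = 'e', out = 'Te'
After iteration 3: m = 2, ch = 's', out = 'TeS'
After iteration 4: m = 3, ch = 't', out = 'TeSt'
Loop ends.

Final answer: 'TeSt'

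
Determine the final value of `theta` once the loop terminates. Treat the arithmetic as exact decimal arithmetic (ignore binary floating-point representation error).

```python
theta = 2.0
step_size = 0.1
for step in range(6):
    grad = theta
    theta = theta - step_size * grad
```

Let's trace through this code step by step.

Initialize: theta = 2.0
Initialize: step_size = 0.1
Entering loop: for step in range(6):
After iteration 1: step = 0, theta = 1.8, grad = 2.0
After iteration 2: step = 1, theta = 1.62, grad = 1.8
After iteration 3: step = 2, theta = 1.458, grad = 1.62
After iteration 4: step = 3, theta = 1.3122, grad = 1.458
After iteration 5: step = 4, theta = 1.18098, grad = 1.3122
After iteration 6: step = 5, theta = 1.062882, grad = 1.18098
Loop ends.

Final answer: 1.062882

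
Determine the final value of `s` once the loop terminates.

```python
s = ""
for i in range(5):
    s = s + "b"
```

Let's trace through this code step by step.

Initialize: s = ''
Entering loop: for i in range(5):
After iteration 1: i = 0, s = 'b'
After iteration 2: i = 1, s = 'bb'
After iteration 3: i = 2, s = 'bbb'
After iteration 4: i = 3, s = 'bbbb'
After iteration 5: i = 4, s = 'bbbbb'
Loop ends.

Final answer: 'bbbbb'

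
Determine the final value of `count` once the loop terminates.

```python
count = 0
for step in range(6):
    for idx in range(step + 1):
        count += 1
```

Let's trace through this code step by step.

Initialize: count = 0
Entering loop: for step in range(6):
After iteration 1: step = 0, count = 1, idx = 0
After iteration 2: step = 1, count = 3, idx = 1
After iteration 3: step = 2, count = 6, idx = 2
After iteration 4: step = 3, count = 10, idx = 3
After iteration 5: step = 4, count = 15, idx = 4
After iteration 6: step = 5, count = 21, idx = 5
Loop ends.

Final answer: 21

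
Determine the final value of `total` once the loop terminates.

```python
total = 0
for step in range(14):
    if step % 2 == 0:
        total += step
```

Let's trace through this code step by step.

Initialize: total = 0
Entering loop: for step in range(14):
After iteration 1: step = 0, total = 0
After iteration 2: step = 1, total = 0
After iteration 3: step = 2, total = 2
After iteration 4: step = 3, total = 2
After iteration 5: step = 4, total = 6
After iteration 6: step = 5, total = 6
After iteration 7: step = 6, total = 12
After iteration 8: step = 7, total = 12
After iteration 9: step = 8, total = 20
After iteration 10: step = 9, total = 20
After iteration 11: step = 10, total = 30
After iteration 12: step = 11, total = 30
After iteration 13: step = 12, total = 42
After iteration 14: step = 13, total = 42
Loop ends.

Final answer: 42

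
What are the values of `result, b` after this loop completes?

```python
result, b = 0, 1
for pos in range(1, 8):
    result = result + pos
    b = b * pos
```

Let's trace through this code step by step.

Initialize: result = 0
Initialize: b = 1
Entering loop: for pos in range(1, 8):
After iteration 1: pos = 1, result = 1, b = 1
After iteration 2: pos = 2, result = 3, b = 2
After iteration 3: pos = 3, result = 6, b = 6
After iteration 4: pos = 4, result = 10, b = 24
After iteration 5: pos = 5, result = 15, b = 120
After iteration 6: pos = 6, result = 21, b = 720
After iteration 7: pos = 7, result = 28, b = 5040
Loop ends.

Final answer: 28, 5040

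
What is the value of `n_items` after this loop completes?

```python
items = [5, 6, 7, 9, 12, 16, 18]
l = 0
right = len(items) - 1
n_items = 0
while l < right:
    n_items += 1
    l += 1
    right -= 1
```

Let's trace through this code step by step.

Initialize: items = [5, 6, 7, 9, 12, 16, 18]
Initialize: l = 0
Initialize: right = 6
Initialize: n_items = 0
Entering loop: while l < right:
After iteration 1: l = 1, right = 5, n_items = 1
After iteration 2: l = 2, right = 4, n_items = 2
After iteration 3: l = 3, right = 3, n_items = 3
Loop ends.

Final answer: 3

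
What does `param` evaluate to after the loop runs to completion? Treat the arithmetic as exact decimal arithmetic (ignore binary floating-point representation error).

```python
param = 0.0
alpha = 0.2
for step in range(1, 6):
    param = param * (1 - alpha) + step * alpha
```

Let's trace through this code step by step.

Initialize: param = 0.0
Initialize: alpha = 0.2
Entering loop: for step in range(1, 6):
After iteration 1: step = 1, param = 0.2
After iteration 2: step = 2, param = 0.56
After iteration 3: step = 3, param = 1.048
After iteration 4: step = 4, param = 1.6384
After iteration 5: step = 5, param = 2.31072
Loop ends.

Final answer: 2.31072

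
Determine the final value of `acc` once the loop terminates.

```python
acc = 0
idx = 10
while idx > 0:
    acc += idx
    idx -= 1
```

Let's trace through this code step by step.

Initialize: acc = 0
Initialize: idx = 10
Entering loop: while idx > 0:
After iteration 1: acc = 10, idx = 9
After iteration 2: acc = 19, idx = 8
After iteration 3: acc = 27, idx = 7
After iteration 4: acc = 34, idx = 6
After iteration 5: acc = 40, idx = 5
After iteration 6: acc = 45, idx = 4
After iteration 7: acc = 49, idx = 3
After iteration 8: acc = 52, idx = 2
After iteration 9: acc = 54, idx = 1
After iteration 10: acc = 55, idx = 0
Loop ends.

Final answer: 55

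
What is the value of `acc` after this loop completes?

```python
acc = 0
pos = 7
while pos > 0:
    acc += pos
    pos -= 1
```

Let's trace through this code step by step.

Initialize: acc = 0
Initialize: pos = 7
Entering loop: while pos > 0:
After iteration 1: acc = 7, pos = 6
After iteration 2: acc = 13, pos = 5
After iteration 3: acc = 18, pos = 4
After iteration 4: acc = 22, pos = 3
After iteration 5: acc = 25, pos = 2
After iteration 6: acc = 27, pos = 1
After iteration 7: acc = 28, pos = 0
Loop ends.

Final answer: 28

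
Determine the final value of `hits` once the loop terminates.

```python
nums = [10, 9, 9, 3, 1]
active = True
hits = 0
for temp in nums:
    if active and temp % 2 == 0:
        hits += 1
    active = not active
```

Let's trace through this code step by step.

Initialize: nums = [10, 9, 9, 3, 1]
Initialize: active = True
Initialize: hits = 0
Entering loop: for temp in nums:
After iteration 1: temp = 10, active = False, hits = 1
After iteration 2: temp = 9, active = True, hits = 1
After iteration 3: temp = 9, active = False, hits = 1
After iteration 4: temp = 3, active = True, hits = 1
After iteration 5: temp = 1, active = False, hits = 1
Loop ends.

Final answer: 1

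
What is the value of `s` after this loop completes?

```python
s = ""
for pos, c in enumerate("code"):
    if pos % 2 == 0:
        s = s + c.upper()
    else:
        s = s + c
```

Let's trace through this code step by step.

Initialize: s = ''
Entering loop: for pos, c in enumerate("code"):
After iteration 1: pos = 0, c = 'c', s = 'C'
After iteration 2: pos = 1, c = 'o', s = 'Co'
After iteration 3: pos = 2, c = 'd', s = 'CoD'
After iteration 4: pos = 3, c = 'e', s = 'CoDe'
Loop ends.

Final answer: 'CoDe'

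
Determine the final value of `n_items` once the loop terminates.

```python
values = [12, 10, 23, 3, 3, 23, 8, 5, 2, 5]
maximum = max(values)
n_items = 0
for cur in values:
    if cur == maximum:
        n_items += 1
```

Let's trace through this code step by step.

Initialize: values = [12, 10, 23, 3, 3, 23, 8, 5, 2, 5]
Initialize: maximum = 23
Initialize: n_items = 0
Entering loop: for cur in values:
After iteration 1: cur = 12, n_items = 0
After iteration 2: cur = 10, n_items = 0
After iteration 3: cur = 23, n_items = 1
After iteration 4: cur = 3, n_items = 1
After iteration 5: cur = 3, n_items = 1
After iteration 6: cur = 23, n_items = 2
After iteration 7: cur = 8, n_items = 2
After iteration 8: cur = 5, n_items = 2
After iteration 9: cur = 2, n_items = 2
After iteration 10: cur = 5, n_items = 2
Loop ends.

Final answer: 2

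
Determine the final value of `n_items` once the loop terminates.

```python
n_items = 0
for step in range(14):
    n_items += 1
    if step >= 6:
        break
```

Let's trace through this code step by step.

Initialize: n_items = 0
Entering loop: for step in range(14):
After iteration 1: step = 0, n_items = 1
After iteration 2: step = 1, n_items = 2
After iteration 3: step = 2, n_items = 3
After iteration 4: step = 3, n_items = 4
After iteration 5: step = 4, n_items = 5
After iteration 6: step = 5, n_items = 6
After iteration 7: step = 6, n_items = 7
Loop ends.

Final answer: 7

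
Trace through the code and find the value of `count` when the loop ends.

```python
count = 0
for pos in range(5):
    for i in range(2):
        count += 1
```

Let's trace through this code step by step.

Initialize: count = 0
Entering loop: for pos in range(5):
After iteration 1: pos = 0, count = 2
After iteration 2: pos = 1, count = 4
After iteration 3: pos = 2, count = 6
After iteration 4: pos = 3, count = 8
After iteration 5: pos = 4, count = 10
Loop ends.

Final answer: 10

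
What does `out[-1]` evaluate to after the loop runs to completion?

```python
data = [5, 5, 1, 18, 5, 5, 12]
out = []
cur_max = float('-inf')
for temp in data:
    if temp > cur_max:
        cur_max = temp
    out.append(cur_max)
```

Let's trace through this code step by step.

Initialize: data = [5, 5, 1, 18, 5, 5, 12]
Initialize: out = []
Initialize: cur_max = -inf
Entering loop: for temp in data:
After iteration 1: temp = 5, out = [5], cur_max = 5
After iteration 2: temp = 5, out = [5, 5], cur_max = 5
After iteration 3: temp = 1, out = [5, 5, 5], cur_max = 5
After iteration 4: temp = 18, out = [5, 5, 5, 18], cur_max = 18
After iteration 5: temp = 5, out = [5, 5, 5, 18, 18], cur_max = 18
After iteration 6: temp = 5, out = [5, 5, 5, 18, 18, 18], cur_max = 18
After iteration 7: temp = 12, out = [5, 5, 5, 18, 18, 18, 18], cur_max = 18
Loop ends.
out[-1] = 18

Final answer: 18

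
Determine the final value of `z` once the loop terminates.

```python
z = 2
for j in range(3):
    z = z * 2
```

Let's trace through this code step by step.

Initialize: z = 2
Entering loop: for j in range(3):
After iteration 1: j = 0, z = 4
After iteration 2: j = 1, z = 8
After iteration 3: j = 2, z = 16
Loop ends.

Final answer: 16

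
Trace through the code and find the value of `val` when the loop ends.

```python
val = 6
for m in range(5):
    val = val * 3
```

Let's trace through this code step by step.

Initialize: val = 6
Entering loop: for m in range(5):
After iteration 1: m = 0, val = 18
After iteration 2: m = 1, val = 54
After iteration 3: m = 2, val = 162
After iteration 4: m = 3, val = 486
After iteration 5: m = 4, val = 1458
Loop ends.

Final answer: 1458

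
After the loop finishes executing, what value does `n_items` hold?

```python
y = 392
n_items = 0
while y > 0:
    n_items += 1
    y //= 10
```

Let's trace through this code step by step.

Initialize: y = 392
Initialize: n_items = 0
Entering loop: while y > 0:
After iteration 1: y = 39, n_items = 1
After iteration 2: y = 3, n_items = 2
After iteration 3: y = 0, n_items = 3
Loop ends.

Final answer: 3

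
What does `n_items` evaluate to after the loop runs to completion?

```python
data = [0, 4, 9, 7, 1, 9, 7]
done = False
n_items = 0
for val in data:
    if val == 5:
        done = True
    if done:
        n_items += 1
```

Let's trace through this code step by step.

Initialize: data = [0, 4, 9, 7, 1, 9, 7]
Initialize: done = False
Initialize: n_items = 0
Entering loop: for val in data:
After iteration 1: val = 0, n_items = 0
After iteration 2: val = 4, n_items = 0
After iteration 3: val = 9, n_items = 0
After iteration 4: val = 7, n_items = 0
After iteration 5: val = 1, n_items = 0
After iteration 6: val = 9, n_items = 0
After iteration 7: val = 7, n_items = 0
Loop ends.

Final answer: 0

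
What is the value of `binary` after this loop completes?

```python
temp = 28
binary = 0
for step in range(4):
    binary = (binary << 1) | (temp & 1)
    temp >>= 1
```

Let's trace through this code step by step.

Initialize: temp = 28
Initialize: binary = 0
Entering loop: for step in range(4):
After iteration 1: step = 0, temp = 14, binary = 0
After iteration 2: step = 1, temp = 7, binary = 0
After iteration 3: step = 2, temp = 3, binary = 1
After iteration 4: step = 3, temp = 1, binary = 3
Loop ends.

Final answer: 3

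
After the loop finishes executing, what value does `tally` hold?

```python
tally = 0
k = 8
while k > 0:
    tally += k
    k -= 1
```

Let's trace through this code step by step.

Initialize: tally = 0
Initialize: k = 8
Entering loop: while k > 0:
After iteration 1: tally = 8, k = 7
After iteration 2: tally = 15, k = 6
After iteration 3: tally = 21, k = 5
After iteration 4: tally = 26, k = 4
After iteration 5: tally = 30, k = 3
After iteration 6: tally = 33, k = 2
After iteration 7: tally = 35, k = 1
After iteration 8: tally = 36, k = 0
Loop ends.

Final answer: 36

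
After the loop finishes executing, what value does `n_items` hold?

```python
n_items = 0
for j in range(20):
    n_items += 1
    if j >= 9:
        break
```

Let's trace through this code step by step.

Initialize: n_items = 0
Entering loop: for j in range(20):
After iteration 1: j = 0, n_items = 1
After iteration 2: j = 1, n_items = 2
After iteration 3: j = 2, n_items = 3
After iteration 4: j = 3, n_items = 4
After iteration 5: j = 4, n_items = 5
After iteration 6: j = 5, n_items = 6
After iteration 7: j = 6, n_items = 7
After iteration 8: j = 7, n_items = 8
After iteration 9: j = 8, n_items = 9
After iteration 10: j = 9, n_items = 10
Loop ends.

Final answer: 10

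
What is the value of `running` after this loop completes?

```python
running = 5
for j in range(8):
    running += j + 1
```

Let's trace through this code step by step.

Initialize: running = 5
Entering loop: for j in range(8):
After iteration 1: j = 0, running = 6
After iteration 2: j = 1, running = 8
After iteration 3: j = 2, running = 11
After iteration 4: j = 3, running = 15
After iteration 5: j = 4, running = 20
After iteration 6: j = 5, running = 26
After iteration 7: j = 6, running = 33
After iteration 8: j = 7, running = 41
Loop ends.

Final answer: 41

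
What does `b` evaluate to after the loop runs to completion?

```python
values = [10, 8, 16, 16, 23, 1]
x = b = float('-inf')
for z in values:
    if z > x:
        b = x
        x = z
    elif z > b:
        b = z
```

Let's trace through this code step by step.

Initialize: values = [10, 8, 16, 16, 23, 1]
Initialize: x = -inf
Initialize: b = -inf
Entering loop: for z in values:
After iteration 1: z = 10, x = 10, b = -inf
After iteration 2: z = 8, x = 10, b = 8
After iteration 3: z = 16, x = 16, b = 10
After iteration 4: z = 16, x = 16, b = 16
After iteration 5: z = 23, x = 23, b = 16
After iteration 6: z = 1, x = 23, b = 16
Loop ends.

Final answer: 16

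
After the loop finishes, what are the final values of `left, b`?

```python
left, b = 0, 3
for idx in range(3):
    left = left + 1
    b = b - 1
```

Let's trace through this code step by step.

Initialize: left = 0
Initialize: b = 3
Entering loop: for idx in range(3):
After iteration 1: idx = 0, left = 1, b = 2
After iteration 2: idx = 1, left = 2, b = 1
After iteration 3: idx = 2, left = 3, b = 0
Loop ends.

Final answer: 3, 0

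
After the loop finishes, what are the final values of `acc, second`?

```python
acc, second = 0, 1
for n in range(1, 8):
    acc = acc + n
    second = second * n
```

Let's trace through this code step by step.

Initialize: acc = 0
Initialize: second = 1
Entering loop: for n in range(1, 8):
After iteration 1: n = 1, acc = 1, second = 1
After iteration 2: n = 2, acc = 3, second = 2
After iteration 3: n = 3, acc = 6, second = 6
After iteration 4: n = 4, acc = 10, second = 24
After iteration 5: n = 5, acc = 15, second = 120
After iteration 6: n = 6, acc = 21, second = 720
After iteration 7: n = 7, acc = 28, second = 5040
Loop ends.

Final answer: 28, 5040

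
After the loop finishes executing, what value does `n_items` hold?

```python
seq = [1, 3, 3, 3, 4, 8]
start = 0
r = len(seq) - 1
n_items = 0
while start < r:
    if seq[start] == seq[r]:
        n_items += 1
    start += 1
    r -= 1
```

Let's trace through this code step by step.

Initialize: seq = [1, 3, 3, 3, 4, 8]
Initialize: start = 0
Initialize: r = 5
Initialize: n_items = 0
Entering loop: while start < r:
After iteration 1: start = 1, r = 4, n_items = 0
After iteration 2: start = 2, r = 3, n_items = 0
After iteration 3: start = 3, r = 2, n_items = 1
Loop ends.

Final answer: 1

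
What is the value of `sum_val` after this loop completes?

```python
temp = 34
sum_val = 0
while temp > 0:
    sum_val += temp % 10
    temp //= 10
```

Let's trace through this code step by step.

Initialize: temp = 34
Initialize: sum_val = 0
Entering loop: while temp > 0:
After iteration 1: temp = 3, sum_val = 4
After iteration 2: temp = 0, sum_val = 7
Loop ends.

Final answer: 7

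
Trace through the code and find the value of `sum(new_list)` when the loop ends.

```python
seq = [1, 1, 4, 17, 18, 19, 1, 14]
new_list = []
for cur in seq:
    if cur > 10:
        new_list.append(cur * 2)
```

Let's trace through this code step by step.

Initialize: seq = [1, 1, 4, 17, 18, 19, 1, 14]
Initialize: new_list = []
Entering loop: for cur in seq:
After iteration 1: cur = 1, new_list = []
After iteration 2: cur = 1, new_list = []
After iteration 3: cur = 4, new_list = []
After iteration 4: cur = 17, new_list = [34]
After iteration 5: cur = 18, new_list = [34, 36]
After iteration 6: cur = 19, new_list = [34, 36, 38]
After iteration 7: cur = 1, new_list = [34, 36, 38]
After iteration 8: cur = 14, new_list = [34, 36, 38, 28]
Loop ends.
sum(new_list) = 136

Final answer: 136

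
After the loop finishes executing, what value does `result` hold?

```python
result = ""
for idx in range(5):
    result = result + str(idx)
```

Let's trace through this code step by step.

Initialize: result = ''
Entering loop: for idx in range(5):
After iteration 1: idx = 0, result = '0'
After iteration 2: idx = 1, result = '01'
After iteration 3: idx = 2, result = '012'
After iteration 4: idx = 3, result = '0123'
After iteration 5: idx = 4, result = '01234'
Loop ends.

Final answer: '01234'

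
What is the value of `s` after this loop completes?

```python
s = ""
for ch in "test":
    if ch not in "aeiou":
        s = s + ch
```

Let's trace through this code step by step.

Initialize: s = ''
Entering loop: for ch in "test":
After iteration 1: ch = 't', s = 't'
After iteration 2: ch = 'e', s = 't'
After iteration 3: ch = 's', s = 'ts'
After iteration 4: ch = 't', s = 'tst'
Loop ends.

Final answer: 'tst'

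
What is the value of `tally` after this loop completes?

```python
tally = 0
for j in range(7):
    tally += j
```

Let's trace through this code step by step.

Initialize: tally = 0
Entering loop: for j in range(7):
After iteration 1: j = 0, tally = 0
After iteration 2: j = 1, tally = 1
After iteration 3: j = 2, tally = 3
After iteration 4: j = 3, tally = 6
After iteration 5: j = 4, tally = 10
After iteration 6: j = 5, tally = 15
After iteration 7: j = 6, tally = 21
Loop ends.

Final answer: 21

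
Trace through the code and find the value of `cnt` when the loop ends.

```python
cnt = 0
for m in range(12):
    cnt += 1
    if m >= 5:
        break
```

Let's trace through this code step by step.

Initialize: cnt = 0
Entering loop: for m in range(12):
After iteration 1: m = 0, cnt = 1
After iteration 2: m = 1, cnt = 2
After iteration 3: m = 2, cnt = 3
After iteration 4: m = 3, cnt = 4
After iteration 5: m = 4, cnt = 5
After iteration 6: m = 5, cnt = 6
Loop ends.

Final answer: 6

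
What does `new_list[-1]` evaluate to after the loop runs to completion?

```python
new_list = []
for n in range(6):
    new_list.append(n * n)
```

Let's trace through this code step by step.

Initialize: new_list = []
Entering loop: for n in range(6):
After iteration 1: n = 0, new_list = [0]
After iteration 2: n = 1, new_list = [0, 1]
After iteration 3: n = 2, new_list = [0, 1, 4]
After iteration 4: n = 3, new_list = [0, 1, 4, 9]
After iteration 5: n = 4, new_list = [0, 1, 4, 9, 16]
After iteration 6: n = 5, new_list = [0, 1, 4, 9, 16, 25]
Loop ends.
new_list[-1] = 25

Final answer: 25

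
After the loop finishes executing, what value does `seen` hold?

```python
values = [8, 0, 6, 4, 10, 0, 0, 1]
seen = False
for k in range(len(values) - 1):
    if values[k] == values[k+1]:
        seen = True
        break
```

Let's trace through this code step by step.

Initialize: values = [8, 0, 6, 4, 10, 0, 0, 1]
Initialize: seen = False
Entering loop: for k in range(len(values) - 1):
After iteration 1: k = 0, seen = False
After iteration 2: k = 1, seen = False
After iteration 3: k = 2, seen = False
After iteration 4: k = 3, seen = False
After iteration 5: k = 4, seen = False
After iteration 6: k = 5, seen = True
Loop ends.

Final answer: True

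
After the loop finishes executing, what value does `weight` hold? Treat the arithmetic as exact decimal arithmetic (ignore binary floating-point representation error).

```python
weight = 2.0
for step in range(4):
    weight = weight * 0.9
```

Let's trace through this code step by step.

Initialize: weight = 2.0
Entering loop: for step in range(4):
After iteration 1: step = 0, weight = 1.8
After iteration 2: step = 1, weight = 1.62
After iteration 3: step = 2, weight = 1.458
After iteration 4: step = 3, weight = 1.3122
Loop ends.

Final answer: 1.3122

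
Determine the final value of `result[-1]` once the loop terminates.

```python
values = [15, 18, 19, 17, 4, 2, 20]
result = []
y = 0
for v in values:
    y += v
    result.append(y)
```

Let's trace through this code step by step.

Initialize: values = [15, 18, 19, 17, 4, 2, 20]
Initialize: result = []
Initialize: y = 0
Entering loop: for v in values:
After iteration 1: v = 15, result = [15], y = 15
After iteration 2: v = 18, result = [15, 33], y = 33
After iteration 3: v = 19, result = [15, 33, 52], y = 52
After iteration 4: v = 17, result = [15, 33, 52, 69], y = 69
After iteration 5: v = 4, result = [15, 33, 52, 69, 73], y = 73
After iteration 6: v = 2, result = [15, 33, 52, 69, 73, 75], y = 75
After iteration 7: v = 20, result = [15, 33, 52, 69, 73, 75, 95], y = 95
Loop ends.
result[-1] = 95

Final answer: 95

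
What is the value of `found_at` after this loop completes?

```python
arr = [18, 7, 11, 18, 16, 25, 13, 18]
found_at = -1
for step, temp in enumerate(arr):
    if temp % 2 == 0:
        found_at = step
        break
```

Let's trace through this code step by step.

Initialize: arr = [18, 7, 11, 18, 16, 25, 13, 18]
Initialize: found_at = -1
Entering loop: for step, temp in enumerate(arr):
After iteration 1: step = 0, temp = 18, found_at = 0
Loop ends.

Final answer: 0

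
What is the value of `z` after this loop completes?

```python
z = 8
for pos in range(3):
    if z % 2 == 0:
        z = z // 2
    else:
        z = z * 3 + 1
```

Let's trace through this code step by step.

Initialize: z = 8
Entering loop: for pos in range(3):
After iteration 1: pos = 0, z = 4
After iteration 2: pos = 1, z = 2
After iteration 3: pos = 2, z = 1
Loop ends.

Final answer: 1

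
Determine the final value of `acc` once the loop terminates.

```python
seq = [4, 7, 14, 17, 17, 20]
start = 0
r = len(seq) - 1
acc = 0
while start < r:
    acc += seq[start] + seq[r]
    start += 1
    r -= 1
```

Let's trace through this code step by step.

Initialize: seq = [4, 7, 14, 17, 17, 20]
Initialize: start = 0
Initialize: r = 5
Initialize: acc = 0
Entering loop: while start < r:
After iteration 1: start = 1, r = 4, acc = 24
After iteration 2: start = 2, r = 3, acc = 48
After iteration 3: start = 3, r = 2, acc = 79
Loop ends.

Final answer: 79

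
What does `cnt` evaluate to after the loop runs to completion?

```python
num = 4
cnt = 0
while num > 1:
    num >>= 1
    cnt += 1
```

Let's trace through this code step by step.

Initialize: num = 4
Initialize: cnt = 0
Entering loop: while num > 1:
After iteration 1: num = 2, cnt = 1
After iteration 2: num = 1, cnt = 2
Loop ends.

Final answer: 2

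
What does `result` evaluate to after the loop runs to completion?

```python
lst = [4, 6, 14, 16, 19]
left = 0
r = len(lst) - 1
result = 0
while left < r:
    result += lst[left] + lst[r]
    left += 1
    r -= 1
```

Let's trace through this code step by step.

Initialize: lst = [4, 6, 14, 16, 19]
Initialize: left = 0
Initialize: r = 4
Initialize: result = 0
Entering loop: while left < r:
After iteration 1: left = 1, r = 3, result = 23
After iteration 2: left = 2, r = 2, result = 45
Loop ends.

Final answer: 45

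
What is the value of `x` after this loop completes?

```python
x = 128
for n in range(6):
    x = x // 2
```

Let's trace through this code step by step.

Initialize: x = 128
Entering loop: for n in range(6):
After iteration 1: n = 0, x = 64
After iteration 2: n = 1, x = 32
After iteration 3: n = 2, x = 16
After iteration 4: n = 3, x = 8
After iteration 5: n = 4, x = 4
After iteration 6: n = 5, x = 2
Loop ends.

Final answer: 2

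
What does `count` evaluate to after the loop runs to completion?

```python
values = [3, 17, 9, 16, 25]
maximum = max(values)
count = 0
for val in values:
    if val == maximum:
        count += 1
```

Let's trace through this code step by step.

Initialize: values = [3, 17, 9, 16, 25]
Initialize: maximum = 25
Initialize: count = 0
Entering loop: for val in values:
After iteration 1: val = 3, count = 0
After iteration 2: val = 17, count = 0
After iteration 3: val = 9, count = 0
After iteration 4: val = 16, count = 0
After iteration 5: val = 25, count = 1
Loop ends.

Final answer: 1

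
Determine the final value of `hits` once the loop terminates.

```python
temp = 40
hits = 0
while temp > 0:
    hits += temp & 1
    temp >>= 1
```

Let's trace through this code step by step.

Initialize: temp = 40
Initialize: hits = 0
Entering loop: while temp > 0:
After iteration 1: temp = 20, hits = 0
After iteration 2: temp = 10, hits = 0
After iteration 3: temp = 5, hits = 0
After iteration 4: temp = 2, hits = 1
After iteration 5: temp = 1, hits = 1
After iteration 6: temp = 0, hits = 2
Loop ends.

Final answer: 2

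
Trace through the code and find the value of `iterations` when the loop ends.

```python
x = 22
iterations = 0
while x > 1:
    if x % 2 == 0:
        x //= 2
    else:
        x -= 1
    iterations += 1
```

Let's trace through this code step by step.

Initialize: x = 22
Initialize: iterations = 0
Entering loop: while x > 1:
After iteration 1: x = 11, iterations = 1
After iteration 2: x = 10, iterations = 2
After iteration 3: x = 5, iterations = 3
After iteration 4: x = 4, iterations = 4
After iteration 5: x = 2, iterations = 5
After iteration 6: x = 1, iterations = 6
Loop ends.

Final answer: 6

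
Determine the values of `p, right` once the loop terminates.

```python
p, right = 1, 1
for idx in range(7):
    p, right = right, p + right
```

Let's trace through this code step by step.

Initialize: p = 1
Initialize: right = 1
Entering loop: for idx in range(7):
After iteration 1: idx = 0, p = 1, right = 2
After iteration 2: idx = 1, p = 2, right = 3
After iteration 3: idx = 2, p = 3, right = 5
After iteration 4: idx = 3, p = 5, right = 8
After iteration 5: idx = 4, p = 8, right = 13
After iteration 6: idx = 5, p = 13, right = 21
After iteration 7: idx = 6, p = 21, right = 34
Loop ends.

Final answer: 21, 34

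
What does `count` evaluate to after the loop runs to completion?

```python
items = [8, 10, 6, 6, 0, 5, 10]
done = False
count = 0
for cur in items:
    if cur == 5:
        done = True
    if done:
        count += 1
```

Let's trace through this code step by step.

Initialize: items = [8, 10, 6, 6, 0, 5, 10]
Initialize: done = False
Initialize: count = 0
Entering loop: for cur in items:
After iteration 1: cur = 8, done = False, count = 0
After iteration 2: cur = 10, done = False, count = 0
After iteration 3: cur = 6, done = False, count = 0
After iteration 4: cur = 6, done = False, count = 0
After iteration 5: cur = 0, done = False, count = 0
After iteration 6: cur = 5, done = True, count = 1
After iteration 7: cur = 10, done = True, count = 2
Loop ends.

Final answer: 2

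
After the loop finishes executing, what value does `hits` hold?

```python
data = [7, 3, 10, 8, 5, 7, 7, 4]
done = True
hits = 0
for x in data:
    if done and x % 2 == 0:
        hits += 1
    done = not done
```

Let's trace through this code step by step.

Initialize: data = [7, 3, 10, 8, 5, 7, 7, 4]
Initialize: done = True
Initialize: hits = 0
Entering loop: for x in data:
After iteration 1: x = 7, done = False, hits = 0
After iteration 2: x = 3, done = True, hits = 0
After iteration 3: x = 10, done = False, hits = 1
After iteration 4: x = 8, done = True, hits = 1
After iteration 5: x = 5, done = False, hits = 1
After iteration 6: x = 7, done = True, hits = 1
After iteration 7: x = 7, done = False, hits = 1
After iteration 8: x = 4, done = True, hits = 1
Loop ends.

Final answer: 1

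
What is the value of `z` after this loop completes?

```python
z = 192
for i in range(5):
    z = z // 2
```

Let's trace through this code step by step.

Initialize: z = 192
Entering loop: for i in range(5):
After iteration 1: i = 0, z = 96
After iteration 2: i = 1, z = 48
After iteration 3: i = 2, z = 24
After iteration 4: i = 3, z = 12
After iteration 5: i = 4, z = 6
Loop ends.

Final answer: 6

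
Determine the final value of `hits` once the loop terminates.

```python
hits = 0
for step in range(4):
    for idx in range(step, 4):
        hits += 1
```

Let's trace through this code step by step.

Initialize: hits = 0
Entering loop: for step in range(4):
After iteration 1: step = 0, hits = 4
After iteration 2: step = 1, hits = 7
After iteration 3: step = 2, hits = 9
After iteration 4: step = 3, hits = 10
Loop ends.

Final answer: 10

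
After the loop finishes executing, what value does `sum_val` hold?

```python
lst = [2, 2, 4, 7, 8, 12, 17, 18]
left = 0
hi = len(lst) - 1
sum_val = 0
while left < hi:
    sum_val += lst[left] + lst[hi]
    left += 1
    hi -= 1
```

Let's trace through this code step by step.

Initialize: lst = [2, 2, 4, 7, 8, 12, 17, 18]
Initialize: left = 0
Initialize: hi = 7
Initialize: sum_val = 0
Entering loop: while left < hi:
After iteration 1: left = 1, hi = 6, sum_val = 20
After iteration 2: left = 2, hi = 5, sum_val = 39
After iteration 3: left = 3, hi = 4, sum_val = 55
After iteration 4: left = 4, hi = 3, sum_val = 70
Loop ends.

Final answer: 70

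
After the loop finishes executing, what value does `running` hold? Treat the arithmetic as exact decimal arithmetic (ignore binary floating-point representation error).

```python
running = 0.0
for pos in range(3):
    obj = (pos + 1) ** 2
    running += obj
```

Let's trace through this code step by step.

Initialize: running = 0.0
Entering loop: for pos in range(3):
After iteration 1: pos = 0, running = 1.0, obj = 1
After iteration 2: pos = 1, running = 5.0, obj = 4
After iteration 3: pos = 2, running = 14.0, obj = 9
Loop ends.

Final answer: 14.0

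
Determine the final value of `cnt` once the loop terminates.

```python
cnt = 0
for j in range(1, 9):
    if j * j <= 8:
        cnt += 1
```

Let's trace through this code step by step.

Initialize: cnt = 0
Entering loop: for j in range(1, 9):
After iteration 1: j = 1, cnt = 1
After iteration 2: j = 2, cnt = 2
After iteration 3: j = 3, cnt = 2
After iteration 4: j = 4, cnt = 2
After iteration 5: j = 5, cnt = 2
After iteration 6: j = 6, cnt = 2
After iteration 7: j = 7, cnt = 2
After iteration 8: j = 8, cnt = 2
Loop ends.

Final answer: 2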